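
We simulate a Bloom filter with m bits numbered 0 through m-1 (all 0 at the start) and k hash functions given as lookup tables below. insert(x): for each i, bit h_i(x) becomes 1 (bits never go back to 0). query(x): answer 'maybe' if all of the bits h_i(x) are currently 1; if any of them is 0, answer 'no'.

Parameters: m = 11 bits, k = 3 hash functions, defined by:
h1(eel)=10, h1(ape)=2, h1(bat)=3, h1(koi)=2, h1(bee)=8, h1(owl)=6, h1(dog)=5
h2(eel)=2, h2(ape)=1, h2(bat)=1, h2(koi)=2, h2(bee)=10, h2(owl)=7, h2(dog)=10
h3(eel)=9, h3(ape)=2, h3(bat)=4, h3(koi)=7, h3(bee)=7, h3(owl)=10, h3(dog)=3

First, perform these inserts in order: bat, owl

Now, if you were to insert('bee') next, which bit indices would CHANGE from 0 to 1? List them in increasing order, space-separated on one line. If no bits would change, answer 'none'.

Start: bits=00000000000
After insert 'bat': sets bits 1 3 4 -> bits=01011000000
After insert 'owl': sets bits 6 7 10 -> bits=01011011001
insert 'bee' would touch bits 7 8 10; currently bit7=1, bit8=0, bit10=1
Bits that are 0 among those (would change 0->1): 8

Answer: 8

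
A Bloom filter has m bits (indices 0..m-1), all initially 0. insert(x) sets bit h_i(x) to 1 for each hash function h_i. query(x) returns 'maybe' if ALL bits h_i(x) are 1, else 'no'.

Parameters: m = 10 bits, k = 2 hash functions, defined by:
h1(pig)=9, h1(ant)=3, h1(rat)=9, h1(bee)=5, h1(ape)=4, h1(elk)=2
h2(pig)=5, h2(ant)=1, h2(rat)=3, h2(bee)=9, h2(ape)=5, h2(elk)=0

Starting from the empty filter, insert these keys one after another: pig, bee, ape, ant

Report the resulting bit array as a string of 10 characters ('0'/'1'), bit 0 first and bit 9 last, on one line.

Answer: 0101110001

Derivation:
Start: bits=0000000000
After insert 'pig': sets bits 5 9 -> bits=0000010001
After insert 'bee': sets bits 5 9 -> bits=0000010001
After insert 'ape': sets bits 4 5 -> bits=0000110001
After insert 'ant': sets bits 1 3 -> bits=0101110001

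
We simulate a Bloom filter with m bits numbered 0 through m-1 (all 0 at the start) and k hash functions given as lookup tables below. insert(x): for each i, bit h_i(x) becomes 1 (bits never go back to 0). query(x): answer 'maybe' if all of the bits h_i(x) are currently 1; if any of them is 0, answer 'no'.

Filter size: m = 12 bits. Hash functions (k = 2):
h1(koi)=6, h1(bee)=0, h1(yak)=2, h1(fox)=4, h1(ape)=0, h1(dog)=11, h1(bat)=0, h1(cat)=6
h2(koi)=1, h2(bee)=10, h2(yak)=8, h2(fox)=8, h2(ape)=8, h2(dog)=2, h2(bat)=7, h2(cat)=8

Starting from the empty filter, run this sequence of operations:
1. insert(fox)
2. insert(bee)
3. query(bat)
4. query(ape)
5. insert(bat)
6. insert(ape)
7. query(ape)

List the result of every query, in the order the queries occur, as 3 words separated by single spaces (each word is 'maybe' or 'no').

Start: bits=000000000000
Op 1: insert fox -> sets bits 4 8 -> bits=000010001000
Op 2: insert bee -> sets bits 0 10 -> bits=100010001010
Op 3: query bat -> checks bit0=1, bit7=0 (has a 0) -> no
Op 4: query ape -> checks bit0=1, bit8=1 (all 1) -> maybe
Op 5: insert bat -> sets bits 0 7 -> bits=100010011010
Op 6: insert ape -> sets bits 0 8 -> bits=100010011010
Op 7: query ape -> checks bit0=1, bit8=1 (all 1) -> maybe
Query results in order: no maybe maybe

Answer: no maybe maybe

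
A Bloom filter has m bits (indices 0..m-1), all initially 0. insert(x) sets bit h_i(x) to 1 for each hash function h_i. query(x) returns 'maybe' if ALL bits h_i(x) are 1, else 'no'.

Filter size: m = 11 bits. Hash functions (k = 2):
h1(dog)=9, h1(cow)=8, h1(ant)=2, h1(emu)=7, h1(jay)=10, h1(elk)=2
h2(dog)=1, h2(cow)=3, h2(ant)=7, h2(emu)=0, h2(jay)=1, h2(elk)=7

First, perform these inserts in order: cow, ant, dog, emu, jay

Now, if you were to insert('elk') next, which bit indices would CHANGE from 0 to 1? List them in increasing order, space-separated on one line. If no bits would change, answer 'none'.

Answer: none

Derivation:
Start: bits=00000000000
After insert 'cow': sets bits 3 8 -> bits=00010000100
After insert 'ant': sets bits 2 7 -> bits=00110001100
After insert 'dog': sets bits 1 9 -> bits=01110001110
After insert 'emu': sets bits 0 7 -> bits=11110001110
After insert 'jay': sets bits 1 10 -> bits=11110001111
insert 'elk' would touch bits 2 7; currently bit2=1, bit7=1
Bits that are 0 among those (would change 0->1): none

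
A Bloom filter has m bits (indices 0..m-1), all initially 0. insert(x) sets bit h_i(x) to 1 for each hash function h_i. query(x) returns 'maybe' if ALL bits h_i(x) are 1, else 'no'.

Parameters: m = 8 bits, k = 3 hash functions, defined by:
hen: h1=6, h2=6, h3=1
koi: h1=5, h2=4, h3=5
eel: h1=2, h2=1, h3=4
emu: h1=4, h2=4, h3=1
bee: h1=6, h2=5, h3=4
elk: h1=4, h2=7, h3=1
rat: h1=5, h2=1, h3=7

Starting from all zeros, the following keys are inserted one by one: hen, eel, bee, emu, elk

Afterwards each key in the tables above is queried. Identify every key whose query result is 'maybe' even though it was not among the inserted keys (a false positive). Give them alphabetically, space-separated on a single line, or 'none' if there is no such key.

Answer: koi rat

Derivation:
Start: bits=00000000
After insert 'hen': sets bits 1 6 -> bits=01000010
After insert 'eel': sets bits 1 2 4 -> bits=01101010
After insert 'bee': sets bits 4 5 6 -> bits=01101110
After insert 'emu': sets bits 1 4 -> bits=01101110
After insert 'elk': sets bits 1 4 7 -> bits=01101111
Not inserted: koi rat — query each against bits=01101111:
query koi: checks bit4=1, bit5=1 (all 1) -> maybe => FALSE POSITIVE
query rat: checks bit1=1, bit5=1, bit7=1 (all 1) -> maybe => FALSE POSITIVE
False positives (alphabetical): koi rat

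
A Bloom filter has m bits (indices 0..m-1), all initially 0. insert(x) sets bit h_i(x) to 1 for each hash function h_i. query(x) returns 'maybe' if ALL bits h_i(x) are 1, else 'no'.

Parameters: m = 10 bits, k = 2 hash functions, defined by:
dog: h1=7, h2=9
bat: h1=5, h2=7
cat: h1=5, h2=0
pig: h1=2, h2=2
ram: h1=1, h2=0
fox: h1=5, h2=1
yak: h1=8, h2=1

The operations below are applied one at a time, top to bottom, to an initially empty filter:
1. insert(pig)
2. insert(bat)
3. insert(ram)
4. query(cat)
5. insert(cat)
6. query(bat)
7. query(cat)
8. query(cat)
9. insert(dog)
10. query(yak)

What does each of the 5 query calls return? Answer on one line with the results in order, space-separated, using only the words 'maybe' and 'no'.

Start: bits=0000000000
Op 1: insert pig -> sets bits 2 -> bits=0010000000
Op 2: insert bat -> sets bits 5 7 -> bits=0010010100
Op 3: insert ram -> sets bits 0 1 -> bits=1110010100
Op 4: query cat -> checks bit0=1, bit5=1 (all 1) -> maybe
Op 5: insert cat -> sets bits 0 5 -> bits=1110010100
Op 6: query bat -> checks bit5=1, bit7=1 (all 1) -> maybe
Op 7: query cat -> checks bit0=1, bit5=1 (all 1) -> maybe
Op 8: query cat -> checks bit0=1, bit5=1 (all 1) -> maybe
Op 9: insert dog -> sets bits 7 9 -> bits=1110010101
Op 10: query yak -> checks bit1=1, bit8=0 (has a 0) -> no
Query results in order: maybe maybe maybe maybe no

Answer: maybe maybe maybe maybe no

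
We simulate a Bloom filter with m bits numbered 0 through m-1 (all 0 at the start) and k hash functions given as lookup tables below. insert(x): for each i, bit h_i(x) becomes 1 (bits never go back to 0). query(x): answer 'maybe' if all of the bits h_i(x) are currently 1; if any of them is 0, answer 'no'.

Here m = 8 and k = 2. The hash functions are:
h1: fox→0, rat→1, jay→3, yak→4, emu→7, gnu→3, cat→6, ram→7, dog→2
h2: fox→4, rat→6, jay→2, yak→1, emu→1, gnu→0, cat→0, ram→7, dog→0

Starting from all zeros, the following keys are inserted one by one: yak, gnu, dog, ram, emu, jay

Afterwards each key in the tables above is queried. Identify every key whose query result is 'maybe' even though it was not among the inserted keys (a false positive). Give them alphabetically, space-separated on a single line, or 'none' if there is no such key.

Answer: fox

Derivation:
Start: bits=00000000
After insert 'yak': sets bits 1 4 -> bits=01001000
After insert 'gnu': sets bits 0 3 -> bits=11011000
After insert 'dog': sets bits 0 2 -> bits=11111000
After insert 'ram': sets bits 7 -> bits=11111001
After insert 'emu': sets bits 1 7 -> bits=11111001
After insert 'jay': sets bits 2 3 -> bits=11111001
Not inserted: cat fox rat — query each against bits=11111001:
query cat: checks bit0=1, bit6=0 (has a 0) -> no => not a false positive
query fox: checks bit0=1, bit4=1 (all 1) -> maybe => FALSE POSITIVE
query rat: checks bit1=1, bit6=0 (has a 0) -> no => not a false positive
False positives (alphabetical): fox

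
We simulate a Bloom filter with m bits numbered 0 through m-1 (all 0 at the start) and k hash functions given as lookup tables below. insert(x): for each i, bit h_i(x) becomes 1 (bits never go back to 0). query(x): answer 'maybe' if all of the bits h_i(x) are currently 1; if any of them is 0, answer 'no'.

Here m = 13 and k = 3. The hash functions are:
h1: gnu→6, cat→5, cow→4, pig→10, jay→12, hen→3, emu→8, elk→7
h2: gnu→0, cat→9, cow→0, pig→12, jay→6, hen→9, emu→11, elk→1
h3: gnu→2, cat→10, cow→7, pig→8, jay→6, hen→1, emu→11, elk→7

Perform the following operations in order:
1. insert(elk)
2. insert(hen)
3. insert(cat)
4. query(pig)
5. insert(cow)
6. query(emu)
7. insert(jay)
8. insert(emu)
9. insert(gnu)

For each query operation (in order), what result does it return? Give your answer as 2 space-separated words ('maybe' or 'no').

Start: bits=0000000000000
Op 1: insert elk -> sets bits 1 7 -> bits=0100000100000
Op 2: insert hen -> sets bits 1 3 9 -> bits=0101000101000
Op 3: insert cat -> sets bits 5 9 10 -> bits=0101010101100
Op 4: query pig -> checks bit8=0, bit10=1, bit12=0 (has a 0) -> no
Op 5: insert cow -> sets bits 0 4 7 -> bits=1101110101100
Op 6: query emu -> checks bit8=0, bit11=0 (has a 0) -> no
Op 7: insert jay -> sets bits 6 12 -> bits=1101111101101
Op 8: insert emu -> sets bits 8 11 -> bits=1101111111111
Op 9: insert gnu -> sets bits 0 2 6 -> bits=1111111111111
Query results in order: no no

Answer: no no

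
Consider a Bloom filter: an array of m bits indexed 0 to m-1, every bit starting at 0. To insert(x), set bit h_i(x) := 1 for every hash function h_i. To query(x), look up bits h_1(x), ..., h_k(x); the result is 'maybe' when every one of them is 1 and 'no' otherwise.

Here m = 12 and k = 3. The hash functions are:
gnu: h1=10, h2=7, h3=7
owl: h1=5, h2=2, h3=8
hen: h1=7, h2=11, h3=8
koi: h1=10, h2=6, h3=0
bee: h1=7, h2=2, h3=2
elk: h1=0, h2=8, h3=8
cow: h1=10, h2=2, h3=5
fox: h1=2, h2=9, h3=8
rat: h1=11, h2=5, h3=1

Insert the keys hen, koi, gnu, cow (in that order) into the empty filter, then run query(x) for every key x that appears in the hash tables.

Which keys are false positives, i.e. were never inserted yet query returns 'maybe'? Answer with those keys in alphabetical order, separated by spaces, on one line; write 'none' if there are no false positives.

Answer: bee elk owl

Derivation:
Start: bits=000000000000
After insert 'hen': sets bits 7 8 11 -> bits=000000011001
After insert 'koi': sets bits 0 6 10 -> bits=100000111011
After insert 'gnu': sets bits 7 10 -> bits=100000111011
After insert 'cow': sets bits 2 5 10 -> bits=101001111011
Not inserted: bee elk fox owl rat — query each against bits=101001111011:
query bee: checks bit2=1, bit7=1 (all 1) -> maybe => FALSE POSITIVE
query elk: checks bit0=1, bit8=1 (all 1) -> maybe => FALSE POSITIVE
query fox: checks bit2=1, bit8=1, bit9=0 (has a 0) -> no => not a false positive
query owl: checks bit2=1, bit5=1, bit8=1 (all 1) -> maybe => FALSE POSITIVE
query rat: checks bit1=0, bit5=1, bit11=1 (has a 0) -> no => not a false positive
False positives (alphabetical): bee elk owl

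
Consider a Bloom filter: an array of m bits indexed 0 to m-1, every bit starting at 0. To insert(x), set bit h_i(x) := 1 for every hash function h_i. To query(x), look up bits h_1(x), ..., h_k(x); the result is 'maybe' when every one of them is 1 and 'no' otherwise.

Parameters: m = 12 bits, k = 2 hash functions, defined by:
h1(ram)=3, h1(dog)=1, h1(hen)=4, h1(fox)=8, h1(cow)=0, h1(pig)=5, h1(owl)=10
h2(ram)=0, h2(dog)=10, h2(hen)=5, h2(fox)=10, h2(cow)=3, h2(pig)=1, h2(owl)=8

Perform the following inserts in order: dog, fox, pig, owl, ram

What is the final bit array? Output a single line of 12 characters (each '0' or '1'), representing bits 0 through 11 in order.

Answer: 110101001010

Derivation:
Start: bits=000000000000
After insert 'dog': sets bits 1 10 -> bits=010000000010
After insert 'fox': sets bits 8 10 -> bits=010000001010
After insert 'pig': sets bits 1 5 -> bits=010001001010
After insert 'owl': sets bits 8 10 -> bits=010001001010
After insert 'ram': sets bits 0 3 -> bits=110101001010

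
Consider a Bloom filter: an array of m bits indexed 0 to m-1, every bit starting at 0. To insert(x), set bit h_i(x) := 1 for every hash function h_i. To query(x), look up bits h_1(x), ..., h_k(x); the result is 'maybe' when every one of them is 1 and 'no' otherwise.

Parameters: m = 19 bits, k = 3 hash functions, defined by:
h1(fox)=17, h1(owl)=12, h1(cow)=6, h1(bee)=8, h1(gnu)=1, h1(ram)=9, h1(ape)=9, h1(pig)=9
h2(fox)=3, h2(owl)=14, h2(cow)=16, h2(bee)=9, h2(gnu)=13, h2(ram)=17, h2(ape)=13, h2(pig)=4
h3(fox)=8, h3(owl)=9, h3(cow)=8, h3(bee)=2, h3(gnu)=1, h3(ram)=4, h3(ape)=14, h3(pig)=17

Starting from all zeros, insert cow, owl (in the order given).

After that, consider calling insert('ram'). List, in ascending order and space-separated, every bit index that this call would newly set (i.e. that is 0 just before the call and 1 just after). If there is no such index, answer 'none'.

Answer: 4 17

Derivation:
Start: bits=0000000000000000000
After insert 'cow': sets bits 6 8 16 -> bits=0000001010000000100
After insert 'owl': sets bits 9 12 14 -> bits=0000001011001010100
insert 'ram' would touch bits 4 9 17; currently bit4=0, bit9=1, bit17=0
Bits that are 0 among those (would change 0->1): 4 17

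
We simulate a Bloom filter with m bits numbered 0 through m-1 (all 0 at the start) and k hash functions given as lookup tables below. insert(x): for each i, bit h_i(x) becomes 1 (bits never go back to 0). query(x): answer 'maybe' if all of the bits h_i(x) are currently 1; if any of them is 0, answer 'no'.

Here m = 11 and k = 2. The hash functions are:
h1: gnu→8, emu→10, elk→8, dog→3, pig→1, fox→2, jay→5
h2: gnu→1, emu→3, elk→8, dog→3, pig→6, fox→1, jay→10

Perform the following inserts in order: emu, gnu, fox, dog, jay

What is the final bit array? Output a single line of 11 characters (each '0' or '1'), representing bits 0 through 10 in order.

Answer: 01110100101

Derivation:
Start: bits=00000000000
After insert 'emu': sets bits 3 10 -> bits=00010000001
After insert 'gnu': sets bits 1 8 -> bits=01010000101
After insert 'fox': sets bits 1 2 -> bits=01110000101
After insert 'dog': sets bits 3 -> bits=01110000101
After insert 'jay': sets bits 5 10 -> bits=01110100101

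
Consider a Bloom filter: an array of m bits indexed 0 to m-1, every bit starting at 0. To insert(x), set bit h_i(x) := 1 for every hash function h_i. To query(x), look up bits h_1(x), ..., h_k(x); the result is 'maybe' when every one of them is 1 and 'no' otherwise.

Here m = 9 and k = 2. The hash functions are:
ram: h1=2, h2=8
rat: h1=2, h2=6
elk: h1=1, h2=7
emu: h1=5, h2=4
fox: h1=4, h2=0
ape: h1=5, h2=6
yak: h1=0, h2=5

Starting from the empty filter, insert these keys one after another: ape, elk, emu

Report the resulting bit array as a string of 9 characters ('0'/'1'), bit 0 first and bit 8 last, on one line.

Start: bits=000000000
After insert 'ape': sets bits 5 6 -> bits=000001100
After insert 'elk': sets bits 1 7 -> bits=010001110
After insert 'emu': sets bits 4 5 -> bits=010011110

Answer: 010011110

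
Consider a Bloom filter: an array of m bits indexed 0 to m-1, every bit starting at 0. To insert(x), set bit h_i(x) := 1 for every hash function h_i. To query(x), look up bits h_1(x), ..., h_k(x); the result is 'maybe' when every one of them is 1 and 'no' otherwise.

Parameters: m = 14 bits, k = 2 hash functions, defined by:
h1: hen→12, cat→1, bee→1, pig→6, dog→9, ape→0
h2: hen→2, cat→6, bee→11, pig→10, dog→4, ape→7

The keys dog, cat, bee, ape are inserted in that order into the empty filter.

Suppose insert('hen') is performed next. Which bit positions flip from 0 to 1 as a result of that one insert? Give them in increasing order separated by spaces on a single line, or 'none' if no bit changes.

Start: bits=00000000000000
After insert 'dog': sets bits 4 9 -> bits=00001000010000
After insert 'cat': sets bits 1 6 -> bits=01001010010000
After insert 'bee': sets bits 1 11 -> bits=01001010010100
After insert 'ape': sets bits 0 7 -> bits=11001011010100
insert 'hen' would touch bits 2 12; currently bit2=0, bit12=0
Bits that are 0 among those (would change 0->1): 2 12

Answer: 2 12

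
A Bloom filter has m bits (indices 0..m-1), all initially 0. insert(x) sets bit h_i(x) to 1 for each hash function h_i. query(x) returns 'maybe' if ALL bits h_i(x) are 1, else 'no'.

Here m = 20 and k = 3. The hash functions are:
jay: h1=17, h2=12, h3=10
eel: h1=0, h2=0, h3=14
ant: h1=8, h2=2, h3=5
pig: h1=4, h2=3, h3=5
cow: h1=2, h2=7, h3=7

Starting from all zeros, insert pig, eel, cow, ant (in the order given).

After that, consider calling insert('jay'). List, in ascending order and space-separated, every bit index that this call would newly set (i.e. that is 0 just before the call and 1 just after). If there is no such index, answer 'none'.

Start: bits=00000000000000000000
After insert 'pig': sets bits 3 4 5 -> bits=00011100000000000000
After insert 'eel': sets bits 0 14 -> bits=10011100000000100000
After insert 'cow': sets bits 2 7 -> bits=10111101000000100000
After insert 'ant': sets bits 2 5 8 -> bits=10111101100000100000
insert 'jay' would touch bits 10 12 17; currently bit10=0, bit12=0, bit17=0
Bits that are 0 among those (would change 0->1): 10 12 17

Answer: 10 12 17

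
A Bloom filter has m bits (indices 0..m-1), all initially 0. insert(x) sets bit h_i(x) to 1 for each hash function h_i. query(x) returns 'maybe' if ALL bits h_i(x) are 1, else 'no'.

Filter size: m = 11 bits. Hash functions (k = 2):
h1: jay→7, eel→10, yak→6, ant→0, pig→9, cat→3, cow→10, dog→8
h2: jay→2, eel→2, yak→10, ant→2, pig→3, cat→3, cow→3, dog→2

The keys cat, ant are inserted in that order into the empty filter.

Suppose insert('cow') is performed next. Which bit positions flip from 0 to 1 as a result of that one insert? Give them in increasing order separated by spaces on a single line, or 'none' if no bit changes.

Answer: 10

Derivation:
Start: bits=00000000000
After insert 'cat': sets bits 3 -> bits=00010000000
After insert 'ant': sets bits 0 2 -> bits=10110000000
insert 'cow' would touch bits 3 10; currently bit3=1, bit10=0
Bits that are 0 among those (would change 0->1): 10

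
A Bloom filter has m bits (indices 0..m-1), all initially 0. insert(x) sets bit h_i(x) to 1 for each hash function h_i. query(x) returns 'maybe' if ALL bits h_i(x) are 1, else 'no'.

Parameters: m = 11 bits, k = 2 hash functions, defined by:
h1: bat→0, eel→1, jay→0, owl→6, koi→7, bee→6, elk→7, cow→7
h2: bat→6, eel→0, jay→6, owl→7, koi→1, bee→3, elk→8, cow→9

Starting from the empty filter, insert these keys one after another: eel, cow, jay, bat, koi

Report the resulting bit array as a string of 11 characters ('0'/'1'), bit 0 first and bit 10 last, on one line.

Start: bits=00000000000
After insert 'eel': sets bits 0 1 -> bits=11000000000
After insert 'cow': sets bits 7 9 -> bits=11000001010
After insert 'jay': sets bits 0 6 -> bits=11000011010
After insert 'bat': sets bits 0 6 -> bits=11000011010
After insert 'koi': sets bits 1 7 -> bits=11000011010

Answer: 11000011010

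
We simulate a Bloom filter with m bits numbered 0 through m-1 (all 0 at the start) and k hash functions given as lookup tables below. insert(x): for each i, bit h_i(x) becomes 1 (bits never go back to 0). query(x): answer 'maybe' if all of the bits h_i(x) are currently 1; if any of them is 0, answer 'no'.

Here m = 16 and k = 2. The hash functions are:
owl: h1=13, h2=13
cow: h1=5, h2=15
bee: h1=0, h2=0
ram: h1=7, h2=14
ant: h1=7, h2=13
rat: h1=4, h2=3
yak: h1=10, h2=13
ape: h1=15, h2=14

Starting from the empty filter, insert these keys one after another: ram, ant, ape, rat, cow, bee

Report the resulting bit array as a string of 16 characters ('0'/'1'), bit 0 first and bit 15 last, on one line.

Answer: 1001110100000111

Derivation:
Start: bits=0000000000000000
After insert 'ram': sets bits 7 14 -> bits=0000000100000010
After insert 'ant': sets bits 7 13 -> bits=0000000100000110
After insert 'ape': sets bits 14 15 -> bits=0000000100000111
After insert 'rat': sets bits 3 4 -> bits=0001100100000111
After insert 'cow': sets bits 5 15 -> bits=0001110100000111
After insert 'bee': sets bits 0 -> bits=1001110100000111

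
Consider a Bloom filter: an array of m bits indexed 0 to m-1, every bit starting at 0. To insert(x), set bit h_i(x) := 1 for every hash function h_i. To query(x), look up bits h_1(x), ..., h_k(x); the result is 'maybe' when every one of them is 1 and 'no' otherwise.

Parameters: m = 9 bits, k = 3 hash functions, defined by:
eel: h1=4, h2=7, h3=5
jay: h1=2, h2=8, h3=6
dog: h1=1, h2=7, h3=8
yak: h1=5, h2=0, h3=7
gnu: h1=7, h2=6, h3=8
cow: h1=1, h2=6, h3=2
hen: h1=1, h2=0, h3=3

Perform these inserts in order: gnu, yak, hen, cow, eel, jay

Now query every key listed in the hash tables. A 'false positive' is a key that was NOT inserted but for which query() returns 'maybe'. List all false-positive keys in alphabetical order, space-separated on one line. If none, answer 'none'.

Answer: dog

Derivation:
Start: bits=000000000
After insert 'gnu': sets bits 6 7 8 -> bits=000000111
After insert 'yak': sets bits 0 5 7 -> bits=100001111
After insert 'hen': sets bits 0 1 3 -> bits=110101111
After insert 'cow': sets bits 1 2 6 -> bits=111101111
After insert 'eel': sets bits 4 5 7 -> bits=111111111
After insert 'jay': sets bits 2 6 8 -> bits=111111111
Not inserted: dog — query each against bits=111111111:
query dog: checks bit1=1, bit7=1, bit8=1 (all 1) -> maybe => FALSE POSITIVE
False positives (alphabetical): dog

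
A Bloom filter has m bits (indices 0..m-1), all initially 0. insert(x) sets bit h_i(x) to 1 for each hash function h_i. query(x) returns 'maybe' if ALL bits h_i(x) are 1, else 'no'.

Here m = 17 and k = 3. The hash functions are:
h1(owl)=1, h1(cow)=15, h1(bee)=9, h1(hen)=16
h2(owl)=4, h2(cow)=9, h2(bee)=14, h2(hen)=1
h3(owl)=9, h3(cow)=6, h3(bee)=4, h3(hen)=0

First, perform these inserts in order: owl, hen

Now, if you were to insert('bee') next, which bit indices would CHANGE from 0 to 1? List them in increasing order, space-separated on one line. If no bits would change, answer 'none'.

Start: bits=00000000000000000
After insert 'owl': sets bits 1 4 9 -> bits=01001000010000000
After insert 'hen': sets bits 0 1 16 -> bits=11001000010000001
insert 'bee' would touch bits 4 9 14; currently bit4=1, bit9=1, bit14=0
Bits that are 0 among those (would change 0->1): 14

Answer: 14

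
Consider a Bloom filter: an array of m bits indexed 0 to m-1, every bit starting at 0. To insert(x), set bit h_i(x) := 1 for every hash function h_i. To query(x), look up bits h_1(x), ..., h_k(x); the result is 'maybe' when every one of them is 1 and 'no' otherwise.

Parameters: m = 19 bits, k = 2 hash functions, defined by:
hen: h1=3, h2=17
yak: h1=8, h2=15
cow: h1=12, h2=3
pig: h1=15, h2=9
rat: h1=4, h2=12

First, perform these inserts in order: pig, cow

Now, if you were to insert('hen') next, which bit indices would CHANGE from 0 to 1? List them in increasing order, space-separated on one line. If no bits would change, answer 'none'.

Start: bits=0000000000000000000
After insert 'pig': sets bits 9 15 -> bits=0000000001000001000
After insert 'cow': sets bits 3 12 -> bits=0001000001001001000
insert 'hen' would touch bits 3 17; currently bit3=1, bit17=0
Bits that are 0 among those (would change 0->1): 17

Answer: 17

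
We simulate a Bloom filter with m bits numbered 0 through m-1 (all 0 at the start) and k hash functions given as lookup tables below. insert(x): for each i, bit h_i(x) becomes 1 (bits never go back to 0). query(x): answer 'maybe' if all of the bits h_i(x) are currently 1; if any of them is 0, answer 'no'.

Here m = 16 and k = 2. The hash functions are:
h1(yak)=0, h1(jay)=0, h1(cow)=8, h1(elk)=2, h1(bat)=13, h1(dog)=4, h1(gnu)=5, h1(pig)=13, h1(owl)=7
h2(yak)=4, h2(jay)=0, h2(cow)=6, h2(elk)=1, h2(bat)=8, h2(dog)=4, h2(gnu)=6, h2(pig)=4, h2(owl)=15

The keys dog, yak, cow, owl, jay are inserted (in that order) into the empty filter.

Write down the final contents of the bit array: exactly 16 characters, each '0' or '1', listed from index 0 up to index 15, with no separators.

Start: bits=0000000000000000
After insert 'dog': sets bits 4 -> bits=0000100000000000
After insert 'yak': sets bits 0 4 -> bits=1000100000000000
After insert 'cow': sets bits 6 8 -> bits=1000101010000000
After insert 'owl': sets bits 7 15 -> bits=1000101110000001
After insert 'jay': sets bits 0 -> bits=1000101110000001

Answer: 1000101110000001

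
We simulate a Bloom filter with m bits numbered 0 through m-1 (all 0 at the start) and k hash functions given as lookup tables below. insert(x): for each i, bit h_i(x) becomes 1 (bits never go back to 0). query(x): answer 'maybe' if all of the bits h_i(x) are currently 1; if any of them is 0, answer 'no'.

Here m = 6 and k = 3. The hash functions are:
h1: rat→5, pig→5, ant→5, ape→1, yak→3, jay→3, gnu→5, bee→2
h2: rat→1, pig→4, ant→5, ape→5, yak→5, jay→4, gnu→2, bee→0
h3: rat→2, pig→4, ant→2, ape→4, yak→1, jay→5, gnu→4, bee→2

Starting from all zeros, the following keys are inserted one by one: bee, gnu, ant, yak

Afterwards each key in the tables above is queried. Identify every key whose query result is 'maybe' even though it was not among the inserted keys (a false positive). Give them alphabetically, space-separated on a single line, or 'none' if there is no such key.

Start: bits=000000
After insert 'bee': sets bits 0 2 -> bits=101000
After insert 'gnu': sets bits 2 4 5 -> bits=101011
After insert 'ant': sets bits 2 5 -> bits=101011
After insert 'yak': sets bits 1 3 5 -> bits=111111
Not inserted: ape jay pig rat — query each against bits=111111:
query ape: checks bit1=1, bit4=1, bit5=1 (all 1) -> maybe => FALSE POSITIVE
query jay: checks bit3=1, bit4=1, bit5=1 (all 1) -> maybe => FALSE POSITIVE
query pig: checks bit4=1, bit5=1 (all 1) -> maybe => FALSE POSITIVE
query rat: checks bit1=1, bit2=1, bit5=1 (all 1) -> maybe => FALSE POSITIVE
False positives (alphabetical): ape jay pig rat

Answer: ape jay pig rat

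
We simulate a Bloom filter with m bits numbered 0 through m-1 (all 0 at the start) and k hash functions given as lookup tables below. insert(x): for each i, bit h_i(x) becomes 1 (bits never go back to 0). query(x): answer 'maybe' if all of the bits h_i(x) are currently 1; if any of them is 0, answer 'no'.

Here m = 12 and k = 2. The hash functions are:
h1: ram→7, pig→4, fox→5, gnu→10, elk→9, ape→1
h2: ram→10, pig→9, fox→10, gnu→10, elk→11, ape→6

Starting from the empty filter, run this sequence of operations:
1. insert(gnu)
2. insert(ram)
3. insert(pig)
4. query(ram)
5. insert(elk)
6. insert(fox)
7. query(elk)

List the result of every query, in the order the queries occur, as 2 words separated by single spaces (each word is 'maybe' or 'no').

Answer: maybe maybe

Derivation:
Start: bits=000000000000
Op 1: insert gnu -> sets bits 10 -> bits=000000000010
Op 2: insert ram -> sets bits 7 10 -> bits=000000010010
Op 3: insert pig -> sets bits 4 9 -> bits=000010010110
Op 4: query ram -> checks bit7=1, bit10=1 (all 1) -> maybe
Op 5: insert elk -> sets bits 9 11 -> bits=000010010111
Op 6: insert fox -> sets bits 5 10 -> bits=000011010111
Op 7: query elk -> checks bit9=1, bit11=1 (all 1) -> maybe
Query results in order: maybe maybe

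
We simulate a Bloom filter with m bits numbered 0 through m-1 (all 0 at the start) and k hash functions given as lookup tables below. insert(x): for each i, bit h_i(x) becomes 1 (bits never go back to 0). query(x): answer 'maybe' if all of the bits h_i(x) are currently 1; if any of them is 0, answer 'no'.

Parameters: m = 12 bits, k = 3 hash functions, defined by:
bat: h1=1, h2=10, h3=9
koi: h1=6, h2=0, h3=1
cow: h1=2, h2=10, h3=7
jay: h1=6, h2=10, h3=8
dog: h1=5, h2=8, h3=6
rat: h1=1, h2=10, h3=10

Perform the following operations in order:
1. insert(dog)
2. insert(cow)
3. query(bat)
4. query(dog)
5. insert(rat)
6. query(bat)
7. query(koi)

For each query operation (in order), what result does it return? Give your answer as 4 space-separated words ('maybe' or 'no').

Answer: no maybe no no

Derivation:
Start: bits=000000000000
Op 1: insert dog -> sets bits 5 6 8 -> bits=000001101000
Op 2: insert cow -> sets bits 2 7 10 -> bits=001001111010
Op 3: query bat -> checks bit1=0, bit9=0, bit10=1 (has a 0) -> no
Op 4: query dog -> checks bit5=1, bit6=1, bit8=1 (all 1) -> maybe
Op 5: insert rat -> sets bits 1 10 -> bits=011001111010
Op 6: query bat -> checks bit1=1, bit9=0, bit10=1 (has a 0) -> no
Op 7: query koi -> checks bit0=0, bit1=1, bit6=1 (has a 0) -> no
Query results in order: no maybe no no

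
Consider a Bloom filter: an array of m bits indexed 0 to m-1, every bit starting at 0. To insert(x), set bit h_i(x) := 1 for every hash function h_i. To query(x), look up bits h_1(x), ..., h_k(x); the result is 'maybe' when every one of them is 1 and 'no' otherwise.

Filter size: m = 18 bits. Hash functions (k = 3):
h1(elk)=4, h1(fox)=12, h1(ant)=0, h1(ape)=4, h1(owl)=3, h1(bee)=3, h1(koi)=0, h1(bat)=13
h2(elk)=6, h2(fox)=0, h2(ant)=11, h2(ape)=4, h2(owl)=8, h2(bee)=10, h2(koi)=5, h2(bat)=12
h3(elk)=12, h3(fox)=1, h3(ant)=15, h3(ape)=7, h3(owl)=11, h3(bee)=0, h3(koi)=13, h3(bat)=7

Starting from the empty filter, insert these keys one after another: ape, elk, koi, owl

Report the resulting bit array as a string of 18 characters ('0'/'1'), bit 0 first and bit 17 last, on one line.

Answer: 100111111001110000

Derivation:
Start: bits=000000000000000000
After insert 'ape': sets bits 4 7 -> bits=000010010000000000
After insert 'elk': sets bits 4 6 12 -> bits=000010110000100000
After insert 'koi': sets bits 0 5 13 -> bits=100011110000110000
After insert 'owl': sets bits 3 8 11 -> bits=100111111001110000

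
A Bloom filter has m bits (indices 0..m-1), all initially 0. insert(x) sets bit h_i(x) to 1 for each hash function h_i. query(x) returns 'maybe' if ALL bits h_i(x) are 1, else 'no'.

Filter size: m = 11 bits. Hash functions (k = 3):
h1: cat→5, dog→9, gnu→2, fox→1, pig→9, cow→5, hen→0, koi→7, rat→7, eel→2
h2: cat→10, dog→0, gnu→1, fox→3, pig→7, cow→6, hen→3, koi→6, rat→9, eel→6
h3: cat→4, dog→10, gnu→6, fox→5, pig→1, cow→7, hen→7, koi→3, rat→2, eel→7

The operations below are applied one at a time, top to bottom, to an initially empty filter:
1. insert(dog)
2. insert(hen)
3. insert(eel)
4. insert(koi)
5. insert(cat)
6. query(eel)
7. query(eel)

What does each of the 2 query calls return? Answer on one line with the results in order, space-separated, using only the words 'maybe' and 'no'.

Answer: maybe maybe

Derivation:
Start: bits=00000000000
Op 1: insert dog -> sets bits 0 9 10 -> bits=10000000011
Op 2: insert hen -> sets bits 0 3 7 -> bits=10010001011
Op 3: insert eel -> sets bits 2 6 7 -> bits=10110011011
Op 4: insert koi -> sets bits 3 6 7 -> bits=10110011011
Op 5: insert cat -> sets bits 4 5 10 -> bits=10111111011
Op 6: query eel -> checks bit2=1, bit6=1, bit7=1 (all 1) -> maybe
Op 7: query eel -> checks bit2=1, bit6=1, bit7=1 (all 1) -> maybe
Query results in order: maybe maybe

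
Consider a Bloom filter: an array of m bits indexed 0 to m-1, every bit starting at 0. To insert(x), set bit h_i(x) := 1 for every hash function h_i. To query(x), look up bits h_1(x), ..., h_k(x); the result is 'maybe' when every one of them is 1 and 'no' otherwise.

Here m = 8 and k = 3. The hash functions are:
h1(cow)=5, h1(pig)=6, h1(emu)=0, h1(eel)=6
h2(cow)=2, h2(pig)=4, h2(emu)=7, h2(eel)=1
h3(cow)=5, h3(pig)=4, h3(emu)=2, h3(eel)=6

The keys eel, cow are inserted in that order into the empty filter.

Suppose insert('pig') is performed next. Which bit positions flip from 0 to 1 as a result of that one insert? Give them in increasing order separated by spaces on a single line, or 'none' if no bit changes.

Start: bits=00000000
After insert 'eel': sets bits 1 6 -> bits=01000010
After insert 'cow': sets bits 2 5 -> bits=01100110
insert 'pig' would touch bits 4 6; currently bit4=0, bit6=1
Bits that are 0 among those (would change 0->1): 4

Answer: 4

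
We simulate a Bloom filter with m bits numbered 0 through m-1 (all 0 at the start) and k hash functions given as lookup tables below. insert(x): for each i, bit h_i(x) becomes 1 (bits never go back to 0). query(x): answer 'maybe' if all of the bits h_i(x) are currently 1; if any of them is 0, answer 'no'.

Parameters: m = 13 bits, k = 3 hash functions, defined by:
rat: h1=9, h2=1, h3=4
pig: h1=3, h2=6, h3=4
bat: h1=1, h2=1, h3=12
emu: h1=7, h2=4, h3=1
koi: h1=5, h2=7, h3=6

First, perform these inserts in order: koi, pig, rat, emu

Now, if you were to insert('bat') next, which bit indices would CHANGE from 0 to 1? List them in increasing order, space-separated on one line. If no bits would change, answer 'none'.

Answer: 12

Derivation:
Start: bits=0000000000000
After insert 'koi': sets bits 5 6 7 -> bits=0000011100000
After insert 'pig': sets bits 3 4 6 -> bits=0001111100000
After insert 'rat': sets bits 1 4 9 -> bits=0101111101000
After insert 'emu': sets bits 1 4 7 -> bits=0101111101000
insert 'bat' would touch bits 1 12; currently bit1=1, bit12=0
Bits that are 0 among those (would change 0->1): 12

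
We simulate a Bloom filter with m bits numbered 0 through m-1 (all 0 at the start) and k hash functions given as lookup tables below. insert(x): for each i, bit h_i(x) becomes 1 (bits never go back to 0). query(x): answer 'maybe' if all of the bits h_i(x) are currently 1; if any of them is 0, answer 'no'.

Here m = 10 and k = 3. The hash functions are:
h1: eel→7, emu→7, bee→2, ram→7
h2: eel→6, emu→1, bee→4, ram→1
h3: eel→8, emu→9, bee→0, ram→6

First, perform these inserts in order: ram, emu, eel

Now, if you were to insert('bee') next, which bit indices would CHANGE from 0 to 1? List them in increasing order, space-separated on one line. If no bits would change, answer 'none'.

Start: bits=0000000000
After insert 'ram': sets bits 1 6 7 -> bits=0100001100
After insert 'emu': sets bits 1 7 9 -> bits=0100001101
After insert 'eel': sets bits 6 7 8 -> bits=0100001111
insert 'bee' would touch bits 0 2 4; currently bit0=0, bit2=0, bit4=0
Bits that are 0 among those (would change 0->1): 0 2 4

Answer: 0 2 4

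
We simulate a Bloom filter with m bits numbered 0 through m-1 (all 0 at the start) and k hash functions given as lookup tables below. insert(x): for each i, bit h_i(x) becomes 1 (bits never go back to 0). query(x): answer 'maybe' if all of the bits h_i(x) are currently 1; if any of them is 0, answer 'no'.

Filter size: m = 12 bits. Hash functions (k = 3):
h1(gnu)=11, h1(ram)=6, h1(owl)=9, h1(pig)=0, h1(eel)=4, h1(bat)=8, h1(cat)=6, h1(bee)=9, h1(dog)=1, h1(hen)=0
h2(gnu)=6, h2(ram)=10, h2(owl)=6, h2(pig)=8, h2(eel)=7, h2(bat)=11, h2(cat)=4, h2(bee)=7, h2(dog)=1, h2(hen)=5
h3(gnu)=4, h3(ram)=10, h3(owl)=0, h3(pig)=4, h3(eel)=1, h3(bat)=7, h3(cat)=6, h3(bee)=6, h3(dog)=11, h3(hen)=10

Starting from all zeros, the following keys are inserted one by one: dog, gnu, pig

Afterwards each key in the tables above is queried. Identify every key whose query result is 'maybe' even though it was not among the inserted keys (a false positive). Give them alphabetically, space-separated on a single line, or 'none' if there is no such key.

Start: bits=000000000000
After insert 'dog': sets bits 1 11 -> bits=010000000001
After insert 'gnu': sets bits 4 6 11 -> bits=010010100001
After insert 'pig': sets bits 0 4 8 -> bits=110010101001
Not inserted: bat bee cat eel hen owl ram — query each against bits=110010101001:
query bat: checks bit7=0, bit8=1, bit11=1 (has a 0) -> no => not a false positive
query bee: checks bit6=1, bit7=0, bit9=0 (has a 0) -> no => not a false positive
query cat: checks bit4=1, bit6=1 (all 1) -> maybe => FALSE POSITIVE
query eel: checks bit1=1, bit4=1, bit7=0 (has a 0) -> no => not a false positive
query hen: checks bit0=1, bit5=0, bit10=0 (has a 0) -> no => not a false positive
query owl: checks bit0=1, bit6=1, bit9=0 (has a 0) -> no => not a false positive
query ram: checks bit6=1, bit10=0 (has a 0) -> no => not a false positive
False positives (alphabetical): cat

Answer: cat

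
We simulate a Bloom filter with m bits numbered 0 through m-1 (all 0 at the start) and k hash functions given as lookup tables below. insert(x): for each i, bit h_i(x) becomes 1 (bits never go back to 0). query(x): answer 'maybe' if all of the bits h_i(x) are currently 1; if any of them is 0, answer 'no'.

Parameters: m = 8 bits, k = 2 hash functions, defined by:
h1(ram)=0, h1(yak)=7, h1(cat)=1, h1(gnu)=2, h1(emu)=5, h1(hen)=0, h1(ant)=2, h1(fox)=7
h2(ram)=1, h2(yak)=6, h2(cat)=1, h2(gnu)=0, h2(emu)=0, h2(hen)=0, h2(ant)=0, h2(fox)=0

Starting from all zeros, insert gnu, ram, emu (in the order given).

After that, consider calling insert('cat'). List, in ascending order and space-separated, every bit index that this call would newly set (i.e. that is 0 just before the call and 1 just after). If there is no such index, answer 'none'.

Start: bits=00000000
After insert 'gnu': sets bits 0 2 -> bits=10100000
After insert 'ram': sets bits 0 1 -> bits=11100000
After insert 'emu': sets bits 0 5 -> bits=11100100
insert 'cat' would touch bits 1; currently bit1=1
Bits that are 0 among those (would change 0->1): none

Answer: none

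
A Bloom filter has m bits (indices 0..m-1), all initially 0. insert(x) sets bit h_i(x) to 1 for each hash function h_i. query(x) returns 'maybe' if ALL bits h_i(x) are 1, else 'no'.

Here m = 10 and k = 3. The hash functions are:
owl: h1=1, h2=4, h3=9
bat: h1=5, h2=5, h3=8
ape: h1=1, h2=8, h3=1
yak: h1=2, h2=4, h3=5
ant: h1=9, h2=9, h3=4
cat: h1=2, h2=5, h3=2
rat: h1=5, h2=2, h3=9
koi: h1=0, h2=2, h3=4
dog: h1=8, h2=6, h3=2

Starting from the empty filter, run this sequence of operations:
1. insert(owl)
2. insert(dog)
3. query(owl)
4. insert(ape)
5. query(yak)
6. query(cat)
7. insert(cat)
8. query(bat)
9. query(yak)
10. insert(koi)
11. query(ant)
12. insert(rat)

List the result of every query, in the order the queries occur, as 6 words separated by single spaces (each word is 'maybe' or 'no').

Answer: maybe no no maybe maybe maybe

Derivation:
Start: bits=0000000000
Op 1: insert owl -> sets bits 1 4 9 -> bits=0100100001
Op 2: insert dog -> sets bits 2 6 8 -> bits=0110101011
Op 3: query owl -> checks bit1=1, bit4=1, bit9=1 (all 1) -> maybe
Op 4: insert ape -> sets bits 1 8 -> bits=0110101011
Op 5: query yak -> checks bit2=1, bit4=1, bit5=0 (has a 0) -> no
Op 6: query cat -> checks bit2=1, bit5=0 (has a 0) -> no
Op 7: insert cat -> sets bits 2 5 -> bits=0110111011
Op 8: query bat -> checks bit5=1, bit8=1 (all 1) -> maybe
Op 9: query yak -> checks bit2=1, bit4=1, bit5=1 (all 1) -> maybe
Op 10: insert koi -> sets bits 0 2 4 -> bits=1110111011
Op 11: query ant -> checks bit4=1, bit9=1 (all 1) -> maybe
Op 12: insert rat -> sets bits 2 5 9 -> bits=1110111011
Query results in order: maybe no no maybe maybe maybe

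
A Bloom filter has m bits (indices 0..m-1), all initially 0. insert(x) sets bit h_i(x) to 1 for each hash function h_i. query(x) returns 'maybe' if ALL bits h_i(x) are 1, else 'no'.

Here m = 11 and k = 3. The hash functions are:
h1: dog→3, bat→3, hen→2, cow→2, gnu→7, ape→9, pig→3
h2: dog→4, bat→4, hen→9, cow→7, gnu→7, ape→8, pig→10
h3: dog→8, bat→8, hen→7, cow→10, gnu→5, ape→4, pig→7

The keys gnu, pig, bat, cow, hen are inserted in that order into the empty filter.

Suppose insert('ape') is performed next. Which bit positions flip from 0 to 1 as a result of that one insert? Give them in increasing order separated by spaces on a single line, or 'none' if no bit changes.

Answer: none

Derivation:
Start: bits=00000000000
After insert 'gnu': sets bits 5 7 -> bits=00000101000
After insert 'pig': sets bits 3 7 10 -> bits=00010101001
After insert 'bat': sets bits 3 4 8 -> bits=00011101101
After insert 'cow': sets bits 2 7 10 -> bits=00111101101
After insert 'hen': sets bits 2 7 9 -> bits=00111101111
insert 'ape' would touch bits 4 8 9; currently bit4=1, bit8=1, bit9=1
Bits that are 0 among those (would change 0->1): none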